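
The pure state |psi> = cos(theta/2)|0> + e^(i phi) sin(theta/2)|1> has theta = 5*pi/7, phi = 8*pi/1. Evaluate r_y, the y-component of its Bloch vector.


theta = 2.2440, phi = 25.1327
r_y = sin(theta)*sin(phi) = 0.7818 * 0.0000
r_y = 0.0000

0.0000


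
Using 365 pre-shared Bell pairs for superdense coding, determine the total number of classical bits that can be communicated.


Superdense coding allows 2 classical bits per shared entangled pair.
365 pair(s) -> 2 * 365 = 730 classical bits

730


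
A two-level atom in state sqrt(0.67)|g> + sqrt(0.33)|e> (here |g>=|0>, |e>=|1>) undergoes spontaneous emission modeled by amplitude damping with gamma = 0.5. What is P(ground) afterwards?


For amplitude damping with parameter gamma on state sqrt(a)|0> + sqrt(b)|1>:
alpha^2 = 0.67, beta^2 = 0.33
P(|0>) = alpha^2 + gamma * beta^2
= 0.67 + 0.5 * 0.33
= 0.67 + 0.1650
= 0.8350

0.8350


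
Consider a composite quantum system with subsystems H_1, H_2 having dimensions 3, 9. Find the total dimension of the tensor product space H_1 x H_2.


dim(H_1 x H_2) = 3 * 9
= 27

27


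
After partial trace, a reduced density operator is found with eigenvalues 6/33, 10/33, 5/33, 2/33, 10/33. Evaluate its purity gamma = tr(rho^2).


tr(rho^2) = sum of eigenvalues squared
= (6/33)^2 + (10/33)^2 + (5/33)^2 + (2/33)^2 + (10/33)^2
= (36 + 100 + 25 + 4 + 100) / 1089
= 265/1089
= 0.2433

0.2433


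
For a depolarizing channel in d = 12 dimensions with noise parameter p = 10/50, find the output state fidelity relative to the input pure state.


F = (1-p) + p/d
= (1 - 0.2000) + 0.2000/12
= 0.8000 + 0.0167
= 0.8167

0.8167


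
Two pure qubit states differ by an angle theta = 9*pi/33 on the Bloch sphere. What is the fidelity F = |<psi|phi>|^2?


For states separated by angle theta on Bloch sphere:
F = cos^2(theta/2)
theta = 9*pi/33 = 0.8568
theta/2 = 0.4284
cos(theta/2) = 0.9096
F = 0.8274

0.8274


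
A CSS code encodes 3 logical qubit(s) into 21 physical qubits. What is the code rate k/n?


Code rate R = k/n
= 3/21
= 0.1429

0.1429


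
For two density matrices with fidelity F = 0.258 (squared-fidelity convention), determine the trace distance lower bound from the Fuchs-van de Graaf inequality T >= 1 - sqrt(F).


Fuchs-van de Graaf (squared-fidelity convention): 1 - sqrt(F) <= T <= sqrt(1 - F).
Lower bound: T >= 1 - sqrt(F)
sqrt(F) = sqrt(0.258) = 0.5079
T >= 1 - 0.5079
T >= 0.4921

0.4921


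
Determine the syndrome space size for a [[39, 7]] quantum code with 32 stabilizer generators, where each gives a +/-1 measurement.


Each stabilizer generator gives a binary (+1 or -1) measurement outcome.
With 32 independent generators:
Total syndromes = 2^32
= 4294967296

4294967296


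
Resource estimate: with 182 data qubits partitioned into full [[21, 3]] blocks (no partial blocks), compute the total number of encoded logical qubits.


Each code block uses 21 physical qubits for 3 logical qubit(s).
Number of complete blocks = floor(182 / 21) = 8
Logical qubits = 8 * 3
= 24

24


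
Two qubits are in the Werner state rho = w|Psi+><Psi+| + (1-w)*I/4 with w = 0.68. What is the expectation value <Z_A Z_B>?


|Psi+> = (|01> + |10>)/sqrt(2)
For the pure Bell state, <Z_A Z_B> = -1 (Bell-state Pauli correlator).
The maximally-mixed part I/4 has tr(I/4 * P tensor P) = 0 for any traceless Pauli P.
So <Z_A Z_B>_rho = w * (-1) + (1 - w) * 0
= 0.68 * (-1)
= -0.6800

-0.6800


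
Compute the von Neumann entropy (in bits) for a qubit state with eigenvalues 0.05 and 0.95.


S = -p*log2(p) - (1-p)*log2(1-p)
p = 0.0500, 1-p = 0.9500
= -0.0500 * log2(0.0500) - 0.9500 * log2(0.9500)
= -(-0.2161) - (-0.0703)
= 0.2864

0.2864


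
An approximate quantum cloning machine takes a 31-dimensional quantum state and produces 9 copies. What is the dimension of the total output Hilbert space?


Output space = H^(tensor 9) where dim(H) = 31
dim = 31^9
= 961 (after 2 factors)
= 29791 (after 3 factors)
= 923521 (after 4 factors)
= 28629151 (after 5 factors)
= 887503681 (after 6 factors)
= 27512614111 (after 7 factors)
= 852891037441 (after 8 factors)
= 26439622160671 (after 9 factors)
= 26439622160671

26439622160671


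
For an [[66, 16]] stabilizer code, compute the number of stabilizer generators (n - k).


For an [[n,k]] stabilizer code:
Number of stabilizer generators = n - k
= 66 - 16
= 50

50


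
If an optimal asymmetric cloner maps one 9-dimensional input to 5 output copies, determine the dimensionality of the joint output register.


Output space = H^(tensor 5) where dim(H) = 9
dim = 9^5
= 81 (after 2 factors)
= 729 (after 3 factors)
= 6561 (after 4 factors)
= 59049 (after 5 factors)
= 59049

59049


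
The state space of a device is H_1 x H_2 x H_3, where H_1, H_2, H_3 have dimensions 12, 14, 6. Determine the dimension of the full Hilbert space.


dim(H_1 x H_2 x H_3) = 12 * 14 * 6
= 168 * 6
= 1008

1008


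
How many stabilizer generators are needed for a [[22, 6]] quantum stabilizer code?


For an [[n,k]] stabilizer code:
Number of stabilizer generators = n - k
= 22 - 6
= 16

16


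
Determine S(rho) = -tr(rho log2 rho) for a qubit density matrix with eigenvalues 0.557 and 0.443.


S = -p*log2(p) - (1-p)*log2(1-p)
p = 0.5570, 1-p = 0.4430
= -0.5570 * log2(0.5570) - 0.4430 * log2(0.4430)
= -(-0.4702) - (-0.5204)
= 0.9906

0.9906


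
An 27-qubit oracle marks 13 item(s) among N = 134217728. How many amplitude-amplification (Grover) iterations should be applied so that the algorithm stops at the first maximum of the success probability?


After j Grover iterations the success probability is P(j) = sin^2((2j+1)*theta), where sin(theta) = sqrt(k/N).
N = 2^27 = 134217728, k = 13
sin(theta) = sqrt(k/N) = 0.0003112194527
theta = arcsin(sqrt(k/N)) = 0.0003112194578 rad
P(j) reaches its first maximum when (2j+1)*theta is as close as possible to pi/2, i.e. j = round(pi/(4*theta) - 1/2).
pi/(4*theta) - 1/2 = 2523.1152
(For comparison, the common estimate pi/4 * sqrt(N/k) = 2523.6153; the exact maximiser is used here.)
Optimal iterations = 2523

2523


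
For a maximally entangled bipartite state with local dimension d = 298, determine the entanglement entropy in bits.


For a maximally entangled state in d x d:
S = log2(d) = log2(298)
= 8.2192

8.2192


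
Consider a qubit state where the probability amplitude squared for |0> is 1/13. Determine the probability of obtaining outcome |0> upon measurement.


|alpha|^2 = 1/13 = 0.0769
|beta|^2 = 1 - 1/13 = 12/13 = 0.9231
P(|0>) = |alpha|^2 = 0.0769

0.0769


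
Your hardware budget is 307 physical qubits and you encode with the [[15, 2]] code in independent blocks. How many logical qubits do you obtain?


Each code block uses 15 physical qubits for 2 logical qubit(s).
Number of complete blocks = floor(307 / 15) = 20
Logical qubits = 20 * 2
= 40

40


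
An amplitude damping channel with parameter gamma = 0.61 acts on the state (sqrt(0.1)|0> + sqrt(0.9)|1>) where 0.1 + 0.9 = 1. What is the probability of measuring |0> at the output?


For amplitude damping with parameter gamma on state sqrt(a)|0> + sqrt(b)|1>:
alpha^2 = 0.1, beta^2 = 0.9
P(|0>) = alpha^2 + gamma * beta^2
= 0.1 + 0.61 * 0.9
= 0.1 + 0.5490
= 0.6490

0.6490


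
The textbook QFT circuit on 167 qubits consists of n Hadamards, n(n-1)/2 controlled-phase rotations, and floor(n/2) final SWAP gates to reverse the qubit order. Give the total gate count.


Hadamard gates: 167
Controlled rotations: n*(n-1)/2 = 167*166/2 = 13861
SWAP gates: floor(n/2) = floor(167/2) = 83
Total = 167 + 13861 + 83
= 14111

14111


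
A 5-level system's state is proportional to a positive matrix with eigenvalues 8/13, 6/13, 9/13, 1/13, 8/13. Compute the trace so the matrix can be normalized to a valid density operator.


tr(M) = sum of eigenvalues
= 8/13 + 6/13 + 9/13 + 1/13 + 8/13
= 32/13
= 2.4615

2.4615


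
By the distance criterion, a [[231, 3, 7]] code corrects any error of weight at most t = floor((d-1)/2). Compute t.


Code parameters: [[231, 3, 7]], distance d = 7.
Number of correctable errors = floor((d-1)/2)
= floor((7 - 1)/2)
= floor(6/2)
= 3

3


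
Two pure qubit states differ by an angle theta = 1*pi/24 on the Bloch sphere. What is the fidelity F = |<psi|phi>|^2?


For states separated by angle theta on Bloch sphere:
F = cos^2(theta/2)
theta = 1*pi/24 = 0.1309
theta/2 = 0.0654
cos(theta/2) = 0.9979
F = 0.9957

0.9957


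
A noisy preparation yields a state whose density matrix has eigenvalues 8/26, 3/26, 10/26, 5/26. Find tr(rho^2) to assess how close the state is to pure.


tr(rho^2) = sum of eigenvalues squared
= (8/26)^2 + (3/26)^2 + (10/26)^2 + (5/26)^2
= (64 + 9 + 100 + 25) / 676
= 198/676
= 0.2929

0.2929


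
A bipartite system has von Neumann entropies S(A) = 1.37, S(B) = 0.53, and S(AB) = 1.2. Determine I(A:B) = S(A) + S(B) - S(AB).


I(A:B) = S(A) + S(B) - S(AB)
= 1.37 + 0.53 - 1.2
= 0.7000

0.7000


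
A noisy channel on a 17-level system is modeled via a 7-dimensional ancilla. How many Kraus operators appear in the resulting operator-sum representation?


Tracing out the environment in an orthonormal basis {|i>_E} gives Kraus operators K_i = <i|_E U |0>_E.
Number of Kraus operators = dim(H_env) = d_env
= 7

7


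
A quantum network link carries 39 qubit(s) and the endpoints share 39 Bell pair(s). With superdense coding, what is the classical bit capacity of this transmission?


Superdense coding allows 2 classical bits per shared entangled pair.
39 pair(s) -> 2 * 39 = 78 classical bits

78


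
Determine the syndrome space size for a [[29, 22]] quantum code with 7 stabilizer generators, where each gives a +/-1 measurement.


Each stabilizer generator gives a binary (+1 or -1) measurement outcome.
With 7 independent generators:
Total syndromes = 2^7
= 128

128


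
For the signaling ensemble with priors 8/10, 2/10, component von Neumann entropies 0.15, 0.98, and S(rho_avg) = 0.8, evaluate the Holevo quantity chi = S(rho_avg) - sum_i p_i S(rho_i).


chi = S(rho) - sum_i p_i * S(rho_i)
Weighted entropy = 8/10 * 0.15 + 2/10 * 0.98
= 0.3160
chi = 0.8 - 0.3160
= 0.4840

0.4840


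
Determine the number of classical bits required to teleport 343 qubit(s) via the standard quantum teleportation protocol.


Quantum teleportation requires 2 classical bits per qubit teleported.
343 qubit(s) -> 2 * 343 = 686 classical bits

686


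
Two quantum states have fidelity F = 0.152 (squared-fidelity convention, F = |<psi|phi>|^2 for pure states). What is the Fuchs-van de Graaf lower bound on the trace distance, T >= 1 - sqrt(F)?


Fuchs-van de Graaf (squared-fidelity convention): 1 - sqrt(F) <= T <= sqrt(1 - F).
Lower bound: T >= 1 - sqrt(F)
sqrt(F) = sqrt(0.152) = 0.3899
T >= 1 - 0.3899
T >= 0.6101

0.6101


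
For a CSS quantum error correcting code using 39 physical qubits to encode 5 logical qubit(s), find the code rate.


Code rate R = k/n
= 5/39
= 0.1282

0.1282


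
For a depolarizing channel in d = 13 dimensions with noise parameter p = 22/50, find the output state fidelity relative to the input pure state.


F = (1-p) + p/d
= (1 - 0.4400) + 0.4400/13
= 0.5600 + 0.0338
= 0.5938

0.5938


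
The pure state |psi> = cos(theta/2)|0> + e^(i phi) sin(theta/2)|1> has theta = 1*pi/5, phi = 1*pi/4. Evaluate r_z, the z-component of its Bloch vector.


theta = 0.6283, phi = 0.7854
r_z = cos(theta) = 0.8090

0.8090


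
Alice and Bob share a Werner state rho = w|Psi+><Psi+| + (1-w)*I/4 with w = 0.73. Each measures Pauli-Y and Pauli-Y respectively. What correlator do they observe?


|Psi+> = (|01> + |10>)/sqrt(2)
For the pure Bell state, <Y_A Y_B> = +1 (Bell-state Pauli correlator).
The maximally-mixed part I/4 has tr(I/4 * P tensor P) = 0 for any traceless Pauli P.
So <Y_A Y_B>_rho = w * (+1) + (1 - w) * 0
= 0.73 * (+1)
= 0.7300

0.7300


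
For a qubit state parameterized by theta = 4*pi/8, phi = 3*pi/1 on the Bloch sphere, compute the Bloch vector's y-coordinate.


theta = 1.5708, phi = 9.4248
r_y = sin(theta)*sin(phi) = 1.0000 * 0.0000
r_y = 0.0000

0.0000


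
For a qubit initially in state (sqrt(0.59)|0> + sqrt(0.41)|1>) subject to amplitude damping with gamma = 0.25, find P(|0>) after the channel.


For amplitude damping with parameter gamma on state sqrt(a)|0> + sqrt(b)|1>:
alpha^2 = 0.59, beta^2 = 0.41
P(|0>) = alpha^2 + gamma * beta^2
= 0.59 + 0.25 * 0.41
= 0.59 + 0.1025
= 0.6925

0.6925


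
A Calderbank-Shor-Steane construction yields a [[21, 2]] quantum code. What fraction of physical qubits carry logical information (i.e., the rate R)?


Code rate R = k/n
= 2/21
= 0.0952

0.0952


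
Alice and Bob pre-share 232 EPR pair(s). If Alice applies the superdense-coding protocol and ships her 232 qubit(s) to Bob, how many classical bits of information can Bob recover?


Superdense coding allows 2 classical bits per shared entangled pair.
232 pair(s) -> 2 * 232 = 464 classical bits

464


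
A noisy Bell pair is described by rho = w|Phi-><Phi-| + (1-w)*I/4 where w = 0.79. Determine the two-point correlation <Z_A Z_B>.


|Phi-> = (|00> - |11>)/sqrt(2)
For the pure Bell state, <Z_A Z_B> = +1 (Bell-state Pauli correlator).
The maximally-mixed part I/4 has tr(I/4 * P tensor P) = 0 for any traceless Pauli P.
So <Z_A Z_B>_rho = w * (+1) + (1 - w) * 0
= 0.79 * (+1)
= 0.7900

0.7900


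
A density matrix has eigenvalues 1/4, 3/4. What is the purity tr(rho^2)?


tr(rho^2) = sum of eigenvalues squared
= (1/4)^2 + (3/4)^2
= (1 + 9) / 16
= 10/16
= 0.6250

0.6250


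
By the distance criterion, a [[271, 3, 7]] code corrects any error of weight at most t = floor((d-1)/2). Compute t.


Code parameters: [[271, 3, 7]], distance d = 7.
Number of correctable errors = floor((d-1)/2)
= floor((7 - 1)/2)
= floor(6/2)
= 3

3


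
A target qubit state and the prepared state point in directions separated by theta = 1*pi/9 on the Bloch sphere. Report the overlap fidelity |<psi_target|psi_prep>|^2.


For states separated by angle theta on Bloch sphere:
F = cos^2(theta/2)
theta = 1*pi/9 = 0.3491
theta/2 = 0.1745
cos(theta/2) = 0.9848
F = 0.9698

0.9698


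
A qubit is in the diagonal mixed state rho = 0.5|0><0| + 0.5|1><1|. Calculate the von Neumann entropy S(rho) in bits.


S = -p*log2(p) - (1-p)*log2(1-p)
p = 0.5000, 1-p = 0.5000
= -0.5000 * log2(0.5000) - 0.5000 * log2(0.5000)
= -(-0.5000) - (-0.5000)
= 1.0000

1.0000


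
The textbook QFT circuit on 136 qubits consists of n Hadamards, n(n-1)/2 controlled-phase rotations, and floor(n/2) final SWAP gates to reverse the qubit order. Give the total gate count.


Hadamard gates: 136
Controlled rotations: n*(n-1)/2 = 136*135/2 = 9180
SWAP gates: floor(n/2) = floor(136/2) = 68
Total = 136 + 9180 + 68
= 9384

9384


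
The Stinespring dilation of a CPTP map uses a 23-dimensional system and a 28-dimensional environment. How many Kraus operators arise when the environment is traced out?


Tracing out the environment in an orthonormal basis {|i>_E} gives Kraus operators K_i = <i|_E U |0>_E.
Number of Kraus operators = dim(H_env) = d_env
= 28

28


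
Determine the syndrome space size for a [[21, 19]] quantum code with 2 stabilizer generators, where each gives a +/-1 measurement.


Each stabilizer generator gives a binary (+1 or -1) measurement outcome.
With 2 independent generators:
Total syndromes = 2^2
= 4

4


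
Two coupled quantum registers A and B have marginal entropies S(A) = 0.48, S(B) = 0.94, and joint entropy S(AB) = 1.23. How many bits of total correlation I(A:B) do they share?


I(A:B) = S(A) + S(B) - S(AB)
= 0.48 + 0.94 - 1.23
= 0.1900

0.1900


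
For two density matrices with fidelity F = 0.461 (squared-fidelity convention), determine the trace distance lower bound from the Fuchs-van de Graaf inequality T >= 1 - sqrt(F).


Fuchs-van de Graaf (squared-fidelity convention): 1 - sqrt(F) <= T <= sqrt(1 - F).
Lower bound: T >= 1 - sqrt(F)
sqrt(F) = sqrt(0.461) = 0.6790
T >= 1 - 0.6790
T >= 0.3210

0.3210


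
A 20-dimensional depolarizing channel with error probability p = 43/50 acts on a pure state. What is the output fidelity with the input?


F = (1-p) + p/d
= (1 - 0.8600) + 0.8600/20
= 0.1400 + 0.0430
= 0.1830

0.1830


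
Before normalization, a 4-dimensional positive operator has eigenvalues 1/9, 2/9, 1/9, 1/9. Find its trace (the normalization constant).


tr(M) = sum of eigenvalues
= 1/9 + 2/9 + 1/9 + 1/9
= 5/9
= 0.5556

0.5556


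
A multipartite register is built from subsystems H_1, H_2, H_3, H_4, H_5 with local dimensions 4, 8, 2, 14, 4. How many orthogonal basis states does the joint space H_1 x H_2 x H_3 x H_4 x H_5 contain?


dim(H_1 x H_2 x H_3 x H_4 x H_5) = 4 * 8 * 2 * 14 * 4
= 32 * 2 * 14 * 4
= 64 * 14 * 4
= 896 * 4
= 3584

3584


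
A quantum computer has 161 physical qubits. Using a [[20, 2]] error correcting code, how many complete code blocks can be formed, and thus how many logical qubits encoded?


Each code block uses 20 physical qubits for 2 logical qubit(s).
Number of complete blocks = floor(161 / 20) = 8
Logical qubits = 8 * 2
= 16

16


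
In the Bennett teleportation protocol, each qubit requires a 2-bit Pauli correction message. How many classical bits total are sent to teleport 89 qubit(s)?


Quantum teleportation requires 2 classical bits per qubit teleported.
89 qubit(s) -> 2 * 89 = 178 classical bits

178


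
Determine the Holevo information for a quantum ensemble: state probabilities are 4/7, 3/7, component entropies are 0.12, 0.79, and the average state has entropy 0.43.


chi = S(rho) - sum_i p_i * S(rho_i)
Weighted entropy = 4/7 * 0.12 + 3/7 * 0.79
= 0.4071
chi = 0.43 - 0.4071
= 0.0229

0.0229


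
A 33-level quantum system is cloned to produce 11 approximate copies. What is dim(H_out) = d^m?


Output space = H^(tensor 11) where dim(H) = 33
dim = 33^11
= 1089 (after 2 factors)
= 35937 (after 3 factors)
= 1185921 (after 4 factors)
= 39135393 (after 5 factors)
= 1291467969 (after 6 factors)
= 42618442977 (after 7 factors)
= 1406408618241 (after 8 factors)
= 46411484401953 (after 9 factors)
= 1531578985264449 (after 10 factors)
= 50542106513726817 (after 11 factors)
= 50542106513726817

50542106513726817


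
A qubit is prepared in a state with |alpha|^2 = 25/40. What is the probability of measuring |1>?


|alpha|^2 = 25/40 = 0.6250
|beta|^2 = 1 - 25/40 = 15/40 = 0.3750
P(|1>) = |beta|^2 = 0.3750

0.3750


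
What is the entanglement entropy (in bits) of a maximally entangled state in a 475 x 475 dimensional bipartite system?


For a maximally entangled state in d x d:
S = log2(d) = log2(475)
= 8.8918

8.8918


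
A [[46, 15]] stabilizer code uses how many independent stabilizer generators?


For an [[n,k]] stabilizer code:
Number of stabilizer generators = n - k
= 46 - 15
= 31

31


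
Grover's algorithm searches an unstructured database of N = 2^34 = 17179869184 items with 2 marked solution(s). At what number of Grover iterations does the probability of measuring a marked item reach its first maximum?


After j Grover iterations the success probability is P(j) = sin^2((2j+1)*theta), where sin(theta) = sqrt(k/N).
N = 2^34 = 17179869184, k = 2
sin(theta) = sqrt(k/N) = 1.078959322e-05
theta = arcsin(sqrt(k/N)) = 1.078959322e-05 rad
P(j) reaches its first maximum when (2j+1)*theta is as close as possible to pi/2, i.e. j = round(pi/(4*theta) - 1/2).
pi/(4*theta) - 1/2 = 72791.6941
(For comparison, the common estimate pi/4 * sqrt(N/k) = 72792.1941; the exact maximiser is used here.)
Optimal iterations = 72792

72792


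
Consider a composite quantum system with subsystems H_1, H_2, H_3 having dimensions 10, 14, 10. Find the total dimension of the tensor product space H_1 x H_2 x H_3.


dim(H_1 x H_2 x H_3) = 10 * 14 * 10
= 140 * 10
= 1400

1400


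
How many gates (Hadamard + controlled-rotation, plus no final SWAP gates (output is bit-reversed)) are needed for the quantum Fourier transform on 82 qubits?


Hadamard gates: 82
Controlled rotations: n*(n-1)/2 = 82*81/2 = 3321
SWAP gates: 0 (omitted)
Total = 82 + 3321
= 3403

3403


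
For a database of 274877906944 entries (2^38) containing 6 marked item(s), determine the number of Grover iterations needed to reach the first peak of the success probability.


After j Grover iterations the success probability is P(j) = sin^2((2j+1)*theta), where sin(theta) = sqrt(k/N).
N = 2^38 = 274877906944, k = 6
sin(theta) = sqrt(k/N) = 4.672030912e-06
theta = arcsin(sqrt(k/N)) = 4.672030912e-06 rad
P(j) reaches its first maximum when (2j+1)*theta is as close as possible to pi/2, i.e. j = round(pi/(4*theta) - 1/2).
pi/(4*theta) - 1/2 = 168105.8713
(For comparison, the common estimate pi/4 * sqrt(N/k) = 168106.3713; the exact maximiser is used here.)
Optimal iterations = 168106

168106


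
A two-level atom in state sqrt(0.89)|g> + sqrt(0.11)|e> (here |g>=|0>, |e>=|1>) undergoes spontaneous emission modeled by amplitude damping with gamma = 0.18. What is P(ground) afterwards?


For amplitude damping with parameter gamma on state sqrt(a)|0> + sqrt(b)|1>:
alpha^2 = 0.89, beta^2 = 0.11
P(|0>) = alpha^2 + gamma * beta^2
= 0.89 + 0.18 * 0.11
= 0.89 + 0.0198
= 0.9098

0.9098


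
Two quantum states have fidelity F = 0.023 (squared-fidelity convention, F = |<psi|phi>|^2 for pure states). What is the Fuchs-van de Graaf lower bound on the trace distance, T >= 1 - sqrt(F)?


Fuchs-van de Graaf (squared-fidelity convention): 1 - sqrt(F) <= T <= sqrt(1 - F).
Lower bound: T >= 1 - sqrt(F)
sqrt(F) = sqrt(0.023) = 0.1517
T >= 1 - 0.1517
T >= 0.8483

0.8483


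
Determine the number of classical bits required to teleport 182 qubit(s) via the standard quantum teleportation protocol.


Quantum teleportation requires 2 classical bits per qubit teleported.
182 qubit(s) -> 2 * 182 = 364 classical bits

364


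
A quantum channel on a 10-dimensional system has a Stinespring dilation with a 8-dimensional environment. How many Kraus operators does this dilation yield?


Tracing out the environment in an orthonormal basis {|i>_E} gives Kraus operators K_i = <i|_E U |0>_E.
Number of Kraus operators = dim(H_env) = d_env
= 8

8


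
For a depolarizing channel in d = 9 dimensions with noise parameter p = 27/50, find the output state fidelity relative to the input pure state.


F = (1-p) + p/d
= (1 - 0.5400) + 0.5400/9
= 0.4600 + 0.0600
= 0.5200

0.5200


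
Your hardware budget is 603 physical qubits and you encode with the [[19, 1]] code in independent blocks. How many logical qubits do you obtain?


Each code block uses 19 physical qubits for 1 logical qubit(s).
Number of complete blocks = floor(603 / 19) = 31
Logical qubits = 31 * 1
= 31

31


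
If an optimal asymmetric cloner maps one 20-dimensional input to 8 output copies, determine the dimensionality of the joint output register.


Output space = H^(tensor 8) where dim(H) = 20
dim = 20^8
= 400 (after 2 factors)
= 8000 (after 3 factors)
= 160000 (after 4 factors)
= 3200000 (after 5 factors)
= 64000000 (after 6 factors)
= 1280000000 (after 7 factors)
= 25600000000 (after 8 factors)
= 25600000000

25600000000


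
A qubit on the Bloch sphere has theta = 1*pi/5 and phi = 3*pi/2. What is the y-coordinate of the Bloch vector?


theta = 0.6283, phi = 4.7124
r_y = sin(theta)*sin(phi) = 0.5878 * -1.0000
r_y = -0.5878

-0.5878


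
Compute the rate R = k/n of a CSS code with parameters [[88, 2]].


Code rate R = k/n
= 2/88
= 0.0227

0.0227


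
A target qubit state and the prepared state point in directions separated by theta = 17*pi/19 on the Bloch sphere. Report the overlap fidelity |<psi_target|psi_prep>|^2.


For states separated by angle theta on Bloch sphere:
F = cos^2(theta/2)
theta = 17*pi/19 = 2.8109
theta/2 = 1.4054
cos(theta/2) = 0.1646
F = 0.0271

0.0271


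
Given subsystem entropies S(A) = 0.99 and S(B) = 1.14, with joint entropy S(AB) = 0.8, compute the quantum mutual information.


I(A:B) = S(A) + S(B) - S(AB)
= 0.99 + 1.14 - 0.8
= 1.3300

1.3300


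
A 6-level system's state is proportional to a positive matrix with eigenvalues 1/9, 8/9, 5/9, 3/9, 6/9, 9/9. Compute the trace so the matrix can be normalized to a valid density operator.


tr(M) = sum of eigenvalues
= 1/9 + 8/9 + 5/9 + 3/9 + 6/9 + 9/9
= 32/9
= 3.5556

3.5556


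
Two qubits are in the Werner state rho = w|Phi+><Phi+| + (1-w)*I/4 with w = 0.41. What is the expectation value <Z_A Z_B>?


|Phi+> = (|00> + |11>)/sqrt(2)
For the pure Bell state, <Z_A Z_B> = +1 (Bell-state Pauli correlator).
The maximally-mixed part I/4 has tr(I/4 * P tensor P) = 0 for any traceless Pauli P.
So <Z_A Z_B>_rho = w * (+1) + (1 - w) * 0
= 0.41 * (+1)
= 0.4100

0.4100


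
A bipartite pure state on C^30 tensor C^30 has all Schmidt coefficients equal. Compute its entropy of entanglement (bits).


For a maximally entangled state in d x d:
S = log2(d) = log2(30)
= 4.9069

4.9069


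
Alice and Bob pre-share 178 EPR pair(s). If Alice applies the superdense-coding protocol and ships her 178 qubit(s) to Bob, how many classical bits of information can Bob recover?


Superdense coding allows 2 classical bits per shared entangled pair.
178 pair(s) -> 2 * 178 = 356 classical bits

356


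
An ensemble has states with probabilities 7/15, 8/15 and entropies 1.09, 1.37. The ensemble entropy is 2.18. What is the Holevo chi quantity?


chi = S(rho) - sum_i p_i * S(rho_i)
Weighted entropy = 7/15 * 1.09 + 8/15 * 1.37
= 1.2393
chi = 2.18 - 1.2393
= 0.9407

0.9407


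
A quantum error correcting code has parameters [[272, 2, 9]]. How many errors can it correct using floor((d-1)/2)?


Code parameters: [[272, 2, 9]], distance d = 9.
Number of correctable errors = floor((d-1)/2)
= floor((9 - 1)/2)
= floor(8/2)
= 4

4


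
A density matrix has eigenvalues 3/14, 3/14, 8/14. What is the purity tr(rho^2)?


tr(rho^2) = sum of eigenvalues squared
= (3/14)^2 + (3/14)^2 + (8/14)^2
= (9 + 9 + 64) / 196
= 82/196
= 0.4184

0.4184


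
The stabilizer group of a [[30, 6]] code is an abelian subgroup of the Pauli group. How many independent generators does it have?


For an [[n,k]] stabilizer code:
Number of stabilizer generators = n - k
= 30 - 6
= 24

24


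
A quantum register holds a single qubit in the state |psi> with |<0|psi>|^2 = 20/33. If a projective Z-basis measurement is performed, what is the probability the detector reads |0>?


|alpha|^2 = 20/33 = 0.6061
|beta|^2 = 1 - 20/33 = 13/33 = 0.3939
P(|0>) = |alpha|^2 = 0.6061

0.6061


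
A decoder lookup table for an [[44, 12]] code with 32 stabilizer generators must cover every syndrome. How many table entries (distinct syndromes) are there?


Each stabilizer generator gives a binary (+1 or -1) measurement outcome.
With 32 independent generators:
Total syndromes = 2^32
= 4294967296

4294967296


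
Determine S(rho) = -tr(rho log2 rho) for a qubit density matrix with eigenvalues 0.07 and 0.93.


S = -p*log2(p) - (1-p)*log2(1-p)
p = 0.0700, 1-p = 0.9300
= -0.0700 * log2(0.0700) - 0.9300 * log2(0.9300)
= -(-0.2686) - (-0.0974)
= 0.3659

0.3659


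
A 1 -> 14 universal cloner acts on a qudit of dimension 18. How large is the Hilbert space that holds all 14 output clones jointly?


Output space = H^(tensor 14) where dim(H) = 18
dim = 18^14
= 324 (after 2 factors)
= 5832 (after 3 factors)
= 104976 (after 4 factors)
= 1889568 (after 5 factors)
= 34012224 (after 6 factors)
= 612220032 (after 7 factors)
= 11019960576 (after 8 factors)
= 198359290368 (after 9 factors)
= 3570467226624 (after 10 factors)
= 64268410079232 (after 11 factors)
= 1156831381426176 (after 12 factors)
= 20822964865671168 (after 13 factors)
= 374813367582081024 (after 14 factors)
= 374813367582081024

374813367582081024


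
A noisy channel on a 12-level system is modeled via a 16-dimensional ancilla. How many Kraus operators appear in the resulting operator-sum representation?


Tracing out the environment in an orthonormal basis {|i>_E} gives Kraus operators K_i = <i|_E U |0>_E.
Number of Kraus operators = dim(H_env) = d_env
= 16

16


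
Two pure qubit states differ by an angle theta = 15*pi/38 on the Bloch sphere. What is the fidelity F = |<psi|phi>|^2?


For states separated by angle theta on Bloch sphere:
F = cos^2(theta/2)
theta = 15*pi/38 = 1.2401
theta/2 = 0.6201
cos(theta/2) = 0.8138
F = 0.6623

0.6623


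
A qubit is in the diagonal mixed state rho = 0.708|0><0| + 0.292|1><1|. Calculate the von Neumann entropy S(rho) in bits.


S = -p*log2(p) - (1-p)*log2(1-p)
p = 0.7080, 1-p = 0.2920
= -0.7080 * log2(0.7080) - 0.2920 * log2(0.2920)
= -(-0.3527) - (-0.5186)
= 0.8713

0.8713


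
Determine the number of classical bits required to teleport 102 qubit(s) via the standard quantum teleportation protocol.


Quantum teleportation requires 2 classical bits per qubit teleported.
102 qubit(s) -> 2 * 102 = 204 classical bits

204


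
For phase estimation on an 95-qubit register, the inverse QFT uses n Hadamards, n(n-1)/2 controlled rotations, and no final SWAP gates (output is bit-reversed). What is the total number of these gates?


Hadamard gates: 95
Controlled rotations: n*(n-1)/2 = 95*94/2 = 4465
SWAP gates: 0 (omitted)
Total = 95 + 4465
= 4560

4560


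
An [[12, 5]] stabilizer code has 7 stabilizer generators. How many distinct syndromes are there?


Each stabilizer generator gives a binary (+1 or -1) measurement outcome.
With 7 independent generators:
Total syndromes = 2^7
= 128

128


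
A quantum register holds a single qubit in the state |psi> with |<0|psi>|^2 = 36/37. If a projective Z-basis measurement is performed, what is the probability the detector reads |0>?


|alpha|^2 = 36/37 = 0.9730
|beta|^2 = 1 - 36/37 = 1/37 = 0.0270
P(|0>) = |alpha|^2 = 0.9730

0.9730


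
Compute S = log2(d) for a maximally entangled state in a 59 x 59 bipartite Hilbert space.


For a maximally entangled state in d x d:
S = log2(d) = log2(59)
= 5.8826

5.8826


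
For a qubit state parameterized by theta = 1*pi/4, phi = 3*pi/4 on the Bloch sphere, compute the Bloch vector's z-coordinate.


theta = 0.7854, phi = 2.3562
r_z = cos(theta) = 0.7071

0.7071


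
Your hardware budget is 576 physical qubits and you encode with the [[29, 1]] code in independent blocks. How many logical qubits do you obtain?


Each code block uses 29 physical qubits for 1 logical qubit(s).
Number of complete blocks = floor(576 / 29) = 19
Logical qubits = 19 * 1
= 19

19


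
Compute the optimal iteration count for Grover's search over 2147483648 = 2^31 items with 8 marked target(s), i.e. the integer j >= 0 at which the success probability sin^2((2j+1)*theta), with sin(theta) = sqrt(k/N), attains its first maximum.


After j Grover iterations the success probability is P(j) = sin^2((2j+1)*theta), where sin(theta) = sqrt(k/N).
N = 2^31 = 2147483648, k = 8
sin(theta) = sqrt(k/N) = 6.103515625e-05
theta = arcsin(sqrt(k/N)) = 6.103515629e-05 rad
P(j) reaches its first maximum when (2j+1)*theta is as close as possible to pi/2, i.e. j = round(pi/(4*theta) - 1/2).
pi/(4*theta) - 1/2 = 12867.4635
(For comparison, the common estimate pi/4 * sqrt(N/k) = 12867.9635; the exact maximiser is used here.)
Optimal iterations = 12867

12867


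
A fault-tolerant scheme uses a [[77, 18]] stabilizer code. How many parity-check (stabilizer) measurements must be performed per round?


For an [[n,k]] stabilizer code:
Number of stabilizer generators = n - k
= 77 - 18
= 59

59


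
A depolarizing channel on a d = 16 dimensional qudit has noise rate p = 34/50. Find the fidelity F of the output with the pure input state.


F = (1-p) + p/d
= (1 - 0.6800) + 0.6800/16
= 0.3200 + 0.0425
= 0.3625

0.3625


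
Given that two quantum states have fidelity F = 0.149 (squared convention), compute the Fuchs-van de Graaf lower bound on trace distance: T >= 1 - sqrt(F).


Fuchs-van de Graaf (squared-fidelity convention): 1 - sqrt(F) <= T <= sqrt(1 - F).
Lower bound: T >= 1 - sqrt(F)
sqrt(F) = sqrt(0.149) = 0.3860
T >= 1 - 0.3860
T >= 0.6140

0.6140


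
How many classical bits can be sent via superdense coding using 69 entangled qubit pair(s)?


Superdense coding allows 2 classical bits per shared entangled pair.
69 pair(s) -> 2 * 69 = 138 classical bits

138


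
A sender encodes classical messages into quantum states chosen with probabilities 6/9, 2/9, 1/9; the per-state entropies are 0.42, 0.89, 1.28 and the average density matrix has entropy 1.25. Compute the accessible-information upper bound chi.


chi = S(rho) - sum_i p_i * S(rho_i)
Weighted entropy = 6/9 * 0.42 + 2/9 * 0.89 + 1/9 * 1.28
= 0.6200
chi = 1.25 - 0.6200
= 0.6300

0.6300


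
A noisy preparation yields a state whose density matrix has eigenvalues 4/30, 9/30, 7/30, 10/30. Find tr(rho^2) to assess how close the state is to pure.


tr(rho^2) = sum of eigenvalues squared
= (4/30)^2 + (9/30)^2 + (7/30)^2 + (10/30)^2
= (16 + 81 + 49 + 100) / 900
= 246/900
= 0.2733

0.2733


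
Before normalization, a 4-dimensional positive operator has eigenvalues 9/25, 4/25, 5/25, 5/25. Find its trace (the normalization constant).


tr(M) = sum of eigenvalues
= 9/25 + 4/25 + 5/25 + 5/25
= 23/25
= 0.9200

0.9200


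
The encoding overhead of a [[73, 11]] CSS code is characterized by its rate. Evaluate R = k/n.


Code rate R = k/n
= 11/73
= 0.1507

0.1507


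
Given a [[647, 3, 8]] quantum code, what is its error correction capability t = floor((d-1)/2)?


Code parameters: [[647, 3, 8]], distance d = 8.
Number of correctable errors = floor((d-1)/2)
= floor((8 - 1)/2)
= floor(7/2)
= 3

3


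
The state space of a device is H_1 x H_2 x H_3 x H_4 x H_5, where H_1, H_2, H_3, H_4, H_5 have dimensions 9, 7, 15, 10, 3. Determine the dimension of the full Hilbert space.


dim(H_1 x H_2 x H_3 x H_4 x H_5) = 9 * 7 * 15 * 10 * 3
= 63 * 15 * 10 * 3
= 945 * 10 * 3
= 9450 * 3
= 28350

28350


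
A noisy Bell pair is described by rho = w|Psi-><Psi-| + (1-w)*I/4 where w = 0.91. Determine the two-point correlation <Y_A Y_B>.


|Psi-> = (|01> - |10>)/sqrt(2)
For the pure Bell state, <Y_A Y_B> = -1 (Bell-state Pauli correlator).
The maximally-mixed part I/4 has tr(I/4 * P tensor P) = 0 for any traceless Pauli P.
So <Y_A Y_B>_rho = w * (-1) + (1 - w) * 0
= 0.91 * (-1)
= -0.9100

-0.9100


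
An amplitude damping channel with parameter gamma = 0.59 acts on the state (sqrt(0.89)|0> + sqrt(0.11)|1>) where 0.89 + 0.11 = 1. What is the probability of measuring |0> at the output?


For amplitude damping with parameter gamma on state sqrt(a)|0> + sqrt(b)|1>:
alpha^2 = 0.89, beta^2 = 0.11
P(|0>) = alpha^2 + gamma * beta^2
= 0.89 + 0.59 * 0.11
= 0.89 + 0.0649
= 0.9549

0.9549


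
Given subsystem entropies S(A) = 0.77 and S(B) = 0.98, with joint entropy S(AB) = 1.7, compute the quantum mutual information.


I(A:B) = S(A) + S(B) - S(AB)
= 0.77 + 0.98 - 1.7
= 0.0500

0.0500


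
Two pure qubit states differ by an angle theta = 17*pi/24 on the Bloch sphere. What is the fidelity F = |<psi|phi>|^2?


For states separated by angle theta on Bloch sphere:
F = cos^2(theta/2)
theta = 17*pi/24 = 2.2253
theta/2 = 1.1126
cos(theta/2) = 0.4423
F = 0.1956

0.1956


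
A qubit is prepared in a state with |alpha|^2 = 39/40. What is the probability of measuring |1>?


|alpha|^2 = 39/40 = 0.9750
|beta|^2 = 1 - 39/40 = 1/40 = 0.0250
P(|1>) = |beta|^2 = 0.0250

0.0250


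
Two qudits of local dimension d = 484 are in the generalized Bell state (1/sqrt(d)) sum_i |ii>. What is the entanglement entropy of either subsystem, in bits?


For a maximally entangled state in d x d:
S = log2(d) = log2(484)
= 8.9189

8.9189


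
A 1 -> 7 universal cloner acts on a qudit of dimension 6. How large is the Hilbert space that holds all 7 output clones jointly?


Output space = H^(tensor 7) where dim(H) = 6
dim = 6^7
= 36 (after 2 factors)
= 216 (after 3 factors)
= 1296 (after 4 factors)
= 7776 (after 5 factors)
= 46656 (after 6 factors)
= 279936 (after 7 factors)
= 279936

279936


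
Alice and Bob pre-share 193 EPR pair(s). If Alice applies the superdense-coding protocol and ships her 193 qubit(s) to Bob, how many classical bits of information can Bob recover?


Superdense coding allows 2 classical bits per shared entangled pair.
193 pair(s) -> 2 * 193 = 386 classical bits

386


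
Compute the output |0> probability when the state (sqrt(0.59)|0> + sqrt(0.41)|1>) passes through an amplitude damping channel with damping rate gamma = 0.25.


For amplitude damping with parameter gamma on state sqrt(a)|0> + sqrt(b)|1>:
alpha^2 = 0.59, beta^2 = 0.41
P(|0>) = alpha^2 + gamma * beta^2
= 0.59 + 0.25 * 0.41
= 0.59 + 0.1025
= 0.6925

0.6925


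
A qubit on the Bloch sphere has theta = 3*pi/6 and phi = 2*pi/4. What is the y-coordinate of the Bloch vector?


theta = 1.5708, phi = 1.5708
r_y = sin(theta)*sin(phi) = 1.0000 * 1.0000
r_y = 1.0000

1.0000


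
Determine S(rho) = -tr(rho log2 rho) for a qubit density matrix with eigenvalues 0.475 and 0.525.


S = -p*log2(p) - (1-p)*log2(1-p)
p = 0.4750, 1-p = 0.5250
= -0.4750 * log2(0.4750) - 0.5250 * log2(0.5250)
= -(-0.5102) - (-0.4880)
= 0.9982

0.9982


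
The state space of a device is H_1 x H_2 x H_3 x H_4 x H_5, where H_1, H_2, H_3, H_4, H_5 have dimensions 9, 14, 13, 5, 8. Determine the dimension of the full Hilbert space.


dim(H_1 x H_2 x H_3 x H_4 x H_5) = 9 * 14 * 13 * 5 * 8
= 126 * 13 * 5 * 8
= 1638 * 5 * 8
= 8190 * 8
= 65520

65520


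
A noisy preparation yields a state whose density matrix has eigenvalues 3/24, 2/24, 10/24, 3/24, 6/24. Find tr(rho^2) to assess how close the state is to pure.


tr(rho^2) = sum of eigenvalues squared
= (3/24)^2 + (2/24)^2 + (10/24)^2 + (3/24)^2 + (6/24)^2
= (9 + 4 + 100 + 9 + 36) / 576
= 158/576
= 0.2743

0.2743


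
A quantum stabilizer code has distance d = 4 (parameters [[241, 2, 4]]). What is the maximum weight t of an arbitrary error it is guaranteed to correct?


Code parameters: [[241, 2, 4]], distance d = 4.
Number of correctable errors = floor((d-1)/2)
= floor((4 - 1)/2)
= floor(3/2)
= 1

1


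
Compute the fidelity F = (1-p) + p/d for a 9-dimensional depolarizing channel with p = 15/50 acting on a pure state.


F = (1-p) + p/d
= (1 - 0.3000) + 0.3000/9
= 0.7000 + 0.0333
= 0.7333

0.7333


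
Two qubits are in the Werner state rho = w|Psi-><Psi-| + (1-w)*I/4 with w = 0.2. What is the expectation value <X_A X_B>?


|Psi-> = (|01> - |10>)/sqrt(2)
For the pure Bell state, <X_A X_B> = -1 (Bell-state Pauli correlator).
The maximally-mixed part I/4 has tr(I/4 * P tensor P) = 0 for any traceless Pauli P.
So <X_A X_B>_rho = w * (-1) + (1 - w) * 0
= 0.2 * (-1)
= -0.2000

-0.2000


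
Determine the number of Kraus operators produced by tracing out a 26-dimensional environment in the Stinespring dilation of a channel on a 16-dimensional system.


Tracing out the environment in an orthonormal basis {|i>_E} gives Kraus operators K_i = <i|_E U |0>_E.
Number of Kraus operators = dim(H_env) = d_env
= 26

26


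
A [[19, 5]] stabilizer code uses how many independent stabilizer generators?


For an [[n,k]] stabilizer code:
Number of stabilizer generators = n - k
= 19 - 5
= 14

14


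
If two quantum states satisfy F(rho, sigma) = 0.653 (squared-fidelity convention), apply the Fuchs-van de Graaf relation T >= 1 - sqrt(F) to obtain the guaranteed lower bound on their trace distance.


Fuchs-van de Graaf (squared-fidelity convention): 1 - sqrt(F) <= T <= sqrt(1 - F).
Lower bound: T >= 1 - sqrt(F)
sqrt(F) = sqrt(0.653) = 0.8081
T >= 1 - 0.8081
T >= 0.1919

0.1919


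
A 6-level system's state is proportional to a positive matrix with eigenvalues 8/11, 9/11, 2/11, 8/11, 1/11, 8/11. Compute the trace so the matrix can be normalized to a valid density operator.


tr(M) = sum of eigenvalues
= 8/11 + 9/11 + 2/11 + 8/11 + 1/11 + 8/11
= 36/11
= 3.2727

3.2727
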